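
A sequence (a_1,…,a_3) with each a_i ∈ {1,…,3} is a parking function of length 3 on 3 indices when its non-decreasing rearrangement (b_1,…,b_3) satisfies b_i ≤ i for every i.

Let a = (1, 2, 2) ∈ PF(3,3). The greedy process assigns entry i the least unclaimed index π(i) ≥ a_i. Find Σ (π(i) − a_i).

Σπ(i) = 1+…+3 = 6; Σa = 1+2+2 = 5; disp = 6−5 = 1.

1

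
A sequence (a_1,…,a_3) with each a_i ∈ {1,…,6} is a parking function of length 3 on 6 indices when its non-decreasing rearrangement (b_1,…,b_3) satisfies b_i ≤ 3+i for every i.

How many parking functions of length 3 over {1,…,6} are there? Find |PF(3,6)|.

Count = (6−3+1)·(6+1)^(3−1) = 4×49 = 196 [KW]
Check (5,2,5) → sorted (2,5,5): b_i ≤ 3+i ∀i, a PF.

196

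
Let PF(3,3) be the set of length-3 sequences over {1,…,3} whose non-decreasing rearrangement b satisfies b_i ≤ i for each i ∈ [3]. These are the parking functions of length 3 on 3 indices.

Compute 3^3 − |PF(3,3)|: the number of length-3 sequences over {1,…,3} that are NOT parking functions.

|PF| = 1·4^2 = 1×16 = 16 [KW]
Check (3,2,3) → sorted (2,3,3): b_1=2>1, not a PF.
Total 27; non-PF = 27−16 = 11

11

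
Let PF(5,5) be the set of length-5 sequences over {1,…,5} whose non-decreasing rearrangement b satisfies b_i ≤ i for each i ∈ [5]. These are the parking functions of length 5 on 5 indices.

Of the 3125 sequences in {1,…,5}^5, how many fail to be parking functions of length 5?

1829

#PF = (5−5+1)·(5+1)^(5−1) = 1×1296 = 1296
E.g. (5,4,4,4,4) → sorted (4,4,4,4,5): b_1=4>1, not a PF.
Total 3125; non-PF = 3125−1296 = 1829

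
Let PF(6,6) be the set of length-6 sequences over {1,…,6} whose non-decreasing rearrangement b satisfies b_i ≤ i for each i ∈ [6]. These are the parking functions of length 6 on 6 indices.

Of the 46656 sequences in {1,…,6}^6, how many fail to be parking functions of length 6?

29849

#PF = 1·7^5 = 1·16807 = 16807 (Pollak)
Example (3,5,5,3,4,3) → sorted (3,3,3,4,5,5): b_1=3>1, not a PF.
So 46656 − 16807 = 29849 fail.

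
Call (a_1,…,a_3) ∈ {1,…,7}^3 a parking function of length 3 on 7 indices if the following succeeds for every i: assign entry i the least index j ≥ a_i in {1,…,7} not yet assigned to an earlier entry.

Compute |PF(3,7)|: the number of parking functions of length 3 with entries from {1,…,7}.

|PF| = (7−3+1)·(7+1)^(3−1) = 5 · 64 = 320 [KW]
Example (3,5,5) → sorted (3,5,5): b_i ≤ 4+i ∀i, a PF.

320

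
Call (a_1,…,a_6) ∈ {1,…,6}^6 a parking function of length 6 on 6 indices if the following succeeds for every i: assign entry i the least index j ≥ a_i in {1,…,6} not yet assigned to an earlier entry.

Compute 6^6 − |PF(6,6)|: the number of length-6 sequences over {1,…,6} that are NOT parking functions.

29849

Count = (7−6)·7^(6−1) = 1×16807 = 16807
E.g. (5,2,3,2,5,3) → sorted (2,2,3,3,5,5): b_1=2>1, not a PF.
So 46656 − 16807 = 29849 fail.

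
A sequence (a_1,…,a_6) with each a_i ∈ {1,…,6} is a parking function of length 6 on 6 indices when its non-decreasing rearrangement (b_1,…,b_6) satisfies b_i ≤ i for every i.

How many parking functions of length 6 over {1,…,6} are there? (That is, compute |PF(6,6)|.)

|PF(6,6)| = (6−6+1)·(6+1)^(6−1) = 1 · 16807 = 16807
Example (1,2,4,2,4,1) → sorted (1,1,2,2,4,4): b_i ≤ i ∀i, a PF.

16807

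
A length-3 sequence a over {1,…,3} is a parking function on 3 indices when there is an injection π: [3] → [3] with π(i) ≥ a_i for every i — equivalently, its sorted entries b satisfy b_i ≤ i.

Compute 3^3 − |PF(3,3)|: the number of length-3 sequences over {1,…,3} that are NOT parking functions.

11

Count = 1·4^2 = 1·16 = 16 [KW]
Check (2,3,3) → sorted (2,3,3): b_1=2>1, not a PF.
Total 27; non-PF = 27−16 = 11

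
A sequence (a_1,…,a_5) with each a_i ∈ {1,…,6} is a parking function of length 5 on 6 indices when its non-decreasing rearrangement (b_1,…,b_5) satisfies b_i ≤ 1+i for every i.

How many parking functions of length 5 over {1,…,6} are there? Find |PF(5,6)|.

|PF| = (6−5+1)·(6+1)^(5−1) = 2 · 2401 = 4802 [KW]
One tuple (3,4,2,5,6) → sorted (2,3,4,5,6): b_i ≤ 1+i ∀i, a PF.

4802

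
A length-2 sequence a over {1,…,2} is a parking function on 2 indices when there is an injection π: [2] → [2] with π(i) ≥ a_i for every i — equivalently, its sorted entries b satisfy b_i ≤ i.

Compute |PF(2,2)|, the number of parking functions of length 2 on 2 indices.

3

|PF| = (2−2+1)·(2+1)^(2−1) = 1 · 3 = 3
Example (1,1) → sorted (1,1): b_i ≤ i ∀i, a PF.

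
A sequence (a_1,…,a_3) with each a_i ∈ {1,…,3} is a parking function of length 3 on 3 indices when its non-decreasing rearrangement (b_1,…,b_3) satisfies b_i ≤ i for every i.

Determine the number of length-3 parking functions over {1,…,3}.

16

|PF| = 1·4^2 = 1 · 16 = 16 (Pollak)
Check (3,2,1) → sorted (1,2,3): b_i ≤ i ∀i, a PF.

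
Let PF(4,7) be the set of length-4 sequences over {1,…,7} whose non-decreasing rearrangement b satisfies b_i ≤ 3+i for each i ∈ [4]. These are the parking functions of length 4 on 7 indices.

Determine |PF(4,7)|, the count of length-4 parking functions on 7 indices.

2048

|PF| = (8−4)·8^(4−1) = 4×512 = 2048 (Konheim–Weiss)
Example (2,5,5,5) → sorted (2,5,5,5): b_i ≤ 3+i ∀i, a PF.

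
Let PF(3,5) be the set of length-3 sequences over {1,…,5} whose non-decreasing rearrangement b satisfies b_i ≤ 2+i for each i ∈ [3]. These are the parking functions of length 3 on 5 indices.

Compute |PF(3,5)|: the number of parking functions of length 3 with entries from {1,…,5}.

108

|PF(3,5)| = (6−3)·6^(3−1) = 3 · 36 = 108 (Pollak)
Check (3,1,3) → sorted (1,3,3): b_i ≤ 2+i ∀i, a PF.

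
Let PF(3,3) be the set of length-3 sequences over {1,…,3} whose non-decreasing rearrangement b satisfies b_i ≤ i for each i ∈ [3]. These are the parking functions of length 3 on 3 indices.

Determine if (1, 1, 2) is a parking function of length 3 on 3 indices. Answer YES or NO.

Rearranged: b = (1, 1, 2).
  b_1=1 ≤ 1
  b_2=1 ≤ 2
  b_3=2 ≤ 3
All bounds hold ⇒ YES

YES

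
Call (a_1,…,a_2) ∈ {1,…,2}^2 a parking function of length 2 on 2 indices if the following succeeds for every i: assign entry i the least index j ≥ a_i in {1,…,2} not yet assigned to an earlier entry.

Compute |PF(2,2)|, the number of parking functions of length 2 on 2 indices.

3

Count = 1·3^1 = 1×3 = 3 (Pollak)
E.g. (2,1) → sorted (1,2): b_i ≤ i ∀i, a PF.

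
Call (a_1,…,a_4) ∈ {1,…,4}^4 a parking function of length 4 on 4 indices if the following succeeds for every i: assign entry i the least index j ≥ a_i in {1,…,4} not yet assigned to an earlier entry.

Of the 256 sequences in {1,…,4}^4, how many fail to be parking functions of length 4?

131

Count = 1·5^3 = 1·125 = 125
Check (4,2,2,2) → sorted (2,2,2,4): b_1=2>1, not a PF.
Total 256; non-PF = 256−125 = 131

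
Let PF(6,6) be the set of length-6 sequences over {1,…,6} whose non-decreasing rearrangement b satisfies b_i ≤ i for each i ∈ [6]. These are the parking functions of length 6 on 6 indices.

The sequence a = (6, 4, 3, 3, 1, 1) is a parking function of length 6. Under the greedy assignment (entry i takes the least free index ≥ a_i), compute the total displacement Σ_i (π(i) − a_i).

Σπ = 21 ({1..6} each once); Σa = 6+4+3+3+1+1 = 18; disp = 21−18 = 3.

3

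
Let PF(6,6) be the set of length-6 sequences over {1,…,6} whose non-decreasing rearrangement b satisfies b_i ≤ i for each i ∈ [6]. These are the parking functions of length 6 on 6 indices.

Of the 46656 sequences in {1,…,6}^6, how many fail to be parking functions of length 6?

Count = (7−6)·7^(6−1) = 1×16807 = 16807 (Pollak)
Check (6,1,6,5,6,5) → sorted (1,5,5,6,6,6): b_2=5>2, not a PF.
So 46656 − 16807 = 29849 fail.

29849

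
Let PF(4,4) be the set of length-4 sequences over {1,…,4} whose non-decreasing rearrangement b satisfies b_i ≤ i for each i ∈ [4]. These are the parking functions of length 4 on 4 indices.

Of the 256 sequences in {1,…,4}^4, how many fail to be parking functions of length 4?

|PF(4,4)| = (5−4)·5^(4−1) = 1·125 = 125 (Pollak)
Check (3,3,4,2) → sorted (2,3,3,4): b_1=2>1, not a PF.
Total 256; non-PF = 256−125 = 131

131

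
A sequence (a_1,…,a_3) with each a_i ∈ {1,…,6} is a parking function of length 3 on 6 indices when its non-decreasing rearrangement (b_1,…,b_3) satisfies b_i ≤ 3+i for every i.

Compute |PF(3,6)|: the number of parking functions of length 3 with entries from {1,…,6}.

#PF = (6+1−3)·(6+1)^{3−1} = 4×49 = 196 (Konheim–Weiss)
One tuple (5,3,5) → sorted (3,5,5): b_i ≤ 3+i ∀i, a PF.

196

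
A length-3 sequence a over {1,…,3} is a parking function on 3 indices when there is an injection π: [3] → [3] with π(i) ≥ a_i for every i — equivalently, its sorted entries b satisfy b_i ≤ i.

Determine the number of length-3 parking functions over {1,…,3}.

|PF(3,3)| = 1·4^2 = 1 · 16 = 16 (Pollak)
E.g. (2,2,1) → sorted (1,2,2): b_i ≤ i ∀i, a PF.

16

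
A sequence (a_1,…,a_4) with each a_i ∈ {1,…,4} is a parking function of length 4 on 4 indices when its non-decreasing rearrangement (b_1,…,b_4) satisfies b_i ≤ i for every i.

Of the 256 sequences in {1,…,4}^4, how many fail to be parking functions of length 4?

|PF(4,4)| = (5−4)·5^(4−1) = 1 · 125 = 125 [KW]
E.g. (2,4,4,4) → sorted (2,4,4,4): b_1=2>1, not a PF.
Total 256; non-PF = 256−125 = 131

131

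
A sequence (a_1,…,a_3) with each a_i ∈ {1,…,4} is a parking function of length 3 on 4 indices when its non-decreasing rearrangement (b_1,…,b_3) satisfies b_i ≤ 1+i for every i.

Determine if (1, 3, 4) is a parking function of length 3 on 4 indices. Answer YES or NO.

YES

Rearranged: b = (1, 3, 4).
  b_1=1 ≤ 2
  b_2=3 ≤ 3
  b_3=4 ≤ 4
All bounds hold ⇒ YES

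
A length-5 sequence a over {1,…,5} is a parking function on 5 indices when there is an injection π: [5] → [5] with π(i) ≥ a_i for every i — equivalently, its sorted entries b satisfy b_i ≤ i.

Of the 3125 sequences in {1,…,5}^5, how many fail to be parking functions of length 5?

#PF = (5+1−5)·(5+1)^{5−1} = 1 · 1296 = 1296 (Pollak)
E.g. (5,1,1,4,5) → sorted (1,1,4,5,5): b_3=4>3, not a PF.
Total 3125; non-PF = 3125−1296 = 1829

1829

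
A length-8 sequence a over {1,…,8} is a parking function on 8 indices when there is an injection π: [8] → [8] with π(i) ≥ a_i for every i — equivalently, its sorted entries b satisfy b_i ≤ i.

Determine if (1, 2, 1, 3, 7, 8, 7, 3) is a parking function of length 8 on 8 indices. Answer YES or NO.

Sorted: b = (1, 1, 2, 3, 3, 7, 7, 8).
  b_1=1 ≤ 1
  b_2=1 ≤ 2
  b_3=2 ≤ 3
  b_4=3 ≤ 4
  b_5=3 ≤ 5
  b_6=7 > 6
  fails at i=6 ⇒ NO

NO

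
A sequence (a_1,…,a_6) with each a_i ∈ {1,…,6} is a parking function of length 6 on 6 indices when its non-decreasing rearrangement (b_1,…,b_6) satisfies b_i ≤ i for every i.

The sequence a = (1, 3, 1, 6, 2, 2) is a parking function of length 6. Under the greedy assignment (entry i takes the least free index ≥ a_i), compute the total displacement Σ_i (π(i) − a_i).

Σπ(i) = 1+…+6 = 21; Σa = 1+3+1+6+2+2 = 15; disp = 21−15 = 6.

6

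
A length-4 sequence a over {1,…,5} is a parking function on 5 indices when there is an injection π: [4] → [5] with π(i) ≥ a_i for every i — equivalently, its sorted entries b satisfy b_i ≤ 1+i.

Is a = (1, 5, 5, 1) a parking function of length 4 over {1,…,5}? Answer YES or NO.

NO

Rearranged: b = (1, 1, 5, 5).
  b_1=1 ≤ 2
  b_2=1 ≤ 3
  b_3=5 > 4
  fails at i=3 ⇒ NO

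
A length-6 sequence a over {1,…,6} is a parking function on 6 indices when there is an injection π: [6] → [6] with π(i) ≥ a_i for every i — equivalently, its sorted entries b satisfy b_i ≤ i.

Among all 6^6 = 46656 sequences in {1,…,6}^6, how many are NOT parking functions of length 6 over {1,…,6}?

29849

|PF(6,6)| = (6+1−6)·(6+1)^{6−1} = 1·16807 = 16807 (Pollak)
E.g. (6,6,2,6,2,6) → sorted (2,2,6,6,6,6): b_1=2>1, not a PF.
6^6 − 16807 = 46656 − 16807 = 29849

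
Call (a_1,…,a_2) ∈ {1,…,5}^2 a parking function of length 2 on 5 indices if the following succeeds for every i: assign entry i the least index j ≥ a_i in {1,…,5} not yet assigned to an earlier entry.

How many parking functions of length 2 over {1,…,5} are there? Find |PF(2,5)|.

Count = (5+1−2)·(5+1)^{2−1} = 4×6 = 24 (Pollak)
E.g. (3,1) → sorted (1,3): b_i ≤ 3+i ∀i, a PF.

24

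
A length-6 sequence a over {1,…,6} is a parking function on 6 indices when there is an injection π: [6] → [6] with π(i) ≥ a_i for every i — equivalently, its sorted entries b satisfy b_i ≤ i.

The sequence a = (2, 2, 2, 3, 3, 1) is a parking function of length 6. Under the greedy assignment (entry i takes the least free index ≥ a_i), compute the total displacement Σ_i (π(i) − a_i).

Σπ = 6·7/2 = 21 (π permutes [6]); Σa = 2+2+2+3+3+1 = 13; disp = 21−13 = 8.

8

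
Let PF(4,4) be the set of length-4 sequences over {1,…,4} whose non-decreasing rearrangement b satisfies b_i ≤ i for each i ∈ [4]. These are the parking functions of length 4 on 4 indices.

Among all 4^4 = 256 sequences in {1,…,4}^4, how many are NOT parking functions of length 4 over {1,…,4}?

131

|PF| = (4−4+1)·(4+1)^(4−1) = 1 · 125 = 125 [KW]
Example (4,4,2,2) → sorted (2,2,4,4): b_1=2>1, not a PF.
4^4 − 125 = 256 − 125 = 131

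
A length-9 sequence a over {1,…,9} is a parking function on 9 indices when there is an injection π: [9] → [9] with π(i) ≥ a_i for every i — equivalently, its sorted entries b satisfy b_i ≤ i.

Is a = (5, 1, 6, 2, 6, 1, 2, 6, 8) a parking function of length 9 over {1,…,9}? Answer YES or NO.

Sorted: b = (1, 1, 2, 2, 5, 6, 6, 6, 8).
  b_1=1 ≤ 1
  b_2=1 ≤ 2
  b_3=2 ≤ 3
  b_4=2 ≤ 4
  b_5=5 ≤ 5
  b_6=6 ≤ 6
  b_7=6 ≤ 7
  b_8=6 ≤ 8
  b_9=8 ≤ 9
All bounds hold ⇒ YES

YES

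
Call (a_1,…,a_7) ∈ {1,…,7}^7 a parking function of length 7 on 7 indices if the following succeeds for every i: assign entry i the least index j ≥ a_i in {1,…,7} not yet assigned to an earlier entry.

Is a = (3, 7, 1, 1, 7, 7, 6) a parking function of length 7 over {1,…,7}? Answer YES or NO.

NO

Rearranged: b = (1, 1, 3, 6, 7, 7, 7).
  b_1=1 ≤ 1
  b_2=1 ≤ 2
  b_3=3 ≤ 3
  b_4=6 > 4
  fails at i=4 ⇒ NO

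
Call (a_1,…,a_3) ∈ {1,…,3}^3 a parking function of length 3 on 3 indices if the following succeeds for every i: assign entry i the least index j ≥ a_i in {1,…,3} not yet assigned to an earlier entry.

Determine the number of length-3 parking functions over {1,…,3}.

#PF = (3+1−3)·(3+1)^{3−1} = 1 · 16 = 16 (Konheim–Weiss)
E.g. (2,1,1) → sorted (1,1,2): b_i ≤ i ∀i, a PF.

16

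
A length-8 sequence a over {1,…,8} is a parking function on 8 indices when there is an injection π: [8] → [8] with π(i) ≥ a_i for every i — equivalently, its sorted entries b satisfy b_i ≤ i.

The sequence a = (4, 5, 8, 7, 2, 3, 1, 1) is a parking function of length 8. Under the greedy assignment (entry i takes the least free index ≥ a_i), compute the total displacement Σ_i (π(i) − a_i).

Σπ(i) = 1+…+8 = 36; Σa = 4+5+8+7+2+3+1+1 = 31; disp = 36−31 = 5.

5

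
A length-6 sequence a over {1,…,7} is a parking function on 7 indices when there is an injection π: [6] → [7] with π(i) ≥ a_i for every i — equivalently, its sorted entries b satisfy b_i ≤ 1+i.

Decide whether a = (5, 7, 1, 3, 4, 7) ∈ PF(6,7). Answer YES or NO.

NO

Order a: b = (1, 3, 4, 5, 7, 7).
  b_1=1 ≤ 2
  b_2=3 ≤ 3
  b_3=4 ≤ 4
  b_4=5 ≤ 5
  b_5=7 > 6
  fails at i=5 ⇒ NO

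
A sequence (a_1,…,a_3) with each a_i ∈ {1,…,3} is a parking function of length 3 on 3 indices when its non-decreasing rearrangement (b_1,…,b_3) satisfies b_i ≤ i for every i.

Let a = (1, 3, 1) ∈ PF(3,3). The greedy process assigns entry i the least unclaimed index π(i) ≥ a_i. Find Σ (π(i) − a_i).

Σπ(i) = 1+…+3 = 6; Σa = 1+3+1 = 5; disp = 6−5 = 1.

1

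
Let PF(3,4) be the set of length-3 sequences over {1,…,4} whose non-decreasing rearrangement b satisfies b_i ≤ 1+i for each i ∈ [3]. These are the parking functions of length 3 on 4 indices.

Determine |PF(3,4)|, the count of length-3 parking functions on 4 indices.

50

Count = (4−3+1)·(4+1)^(3−1) = 2 · 25 = 50 (Pollak)
One tuple (3,2,3) → sorted (2,3,3): b_i ≤ 1+i ∀i, a PF.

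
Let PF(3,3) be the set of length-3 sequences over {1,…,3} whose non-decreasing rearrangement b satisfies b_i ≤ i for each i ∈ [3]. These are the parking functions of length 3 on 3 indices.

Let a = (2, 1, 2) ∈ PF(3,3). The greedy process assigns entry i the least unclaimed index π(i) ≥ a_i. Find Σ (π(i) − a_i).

1

Σπ = 6 ({1..3} each once); Σa = 2+1+2 = 5; disp = 6−5 = 1.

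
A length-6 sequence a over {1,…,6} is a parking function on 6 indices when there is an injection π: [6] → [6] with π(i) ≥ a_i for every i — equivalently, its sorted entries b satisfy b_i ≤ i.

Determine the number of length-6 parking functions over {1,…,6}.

#PF = (7−6)·7^(6−1) = 1·16807 = 16807 (Konheim–Weiss)
Example (2,5,4,3,1,5) → sorted (1,2,3,4,5,5): b_i ≤ i ∀i, a PF.

16807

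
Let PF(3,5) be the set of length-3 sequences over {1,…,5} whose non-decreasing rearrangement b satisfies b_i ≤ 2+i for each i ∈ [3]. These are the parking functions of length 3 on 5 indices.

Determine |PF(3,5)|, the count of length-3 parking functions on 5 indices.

#PF = (5−3+1)·(5+1)^(3−1) = 3×36 = 108 (Konheim–Weiss)
Check (4,1,1) → sorted (1,1,4): b_i ≤ 2+i ∀i, a PF.

108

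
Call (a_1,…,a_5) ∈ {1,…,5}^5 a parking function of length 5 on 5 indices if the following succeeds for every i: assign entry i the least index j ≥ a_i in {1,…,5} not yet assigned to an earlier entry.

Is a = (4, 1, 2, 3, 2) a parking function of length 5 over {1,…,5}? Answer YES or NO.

Sorted: b = (1, 2, 2, 3, 4).
  b_1=1 ≤ 1
  b_2=2 ≤ 2
  b_3=2 ≤ 3
  b_4=3 ≤ 4
  b_5=4 ≤ 5
All bounds hold ⇒ YES

YES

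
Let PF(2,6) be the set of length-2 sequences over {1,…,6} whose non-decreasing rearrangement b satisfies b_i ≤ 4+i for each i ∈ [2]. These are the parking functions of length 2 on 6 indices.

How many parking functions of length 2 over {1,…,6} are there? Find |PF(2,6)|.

35

Count = (6+1−2)·(6+1)^{2−1} = 5·7 = 35 (Konheim–Weiss)
Example (6,2) → sorted (2,6): b_i ≤ 4+i ∀i, a PF.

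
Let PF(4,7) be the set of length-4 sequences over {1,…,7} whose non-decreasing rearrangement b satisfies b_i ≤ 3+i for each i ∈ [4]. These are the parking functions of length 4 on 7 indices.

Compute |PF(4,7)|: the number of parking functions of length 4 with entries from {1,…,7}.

2048

Count = (8−4)·8^(4−1) = 4 · 512 = 2048 (Pollak)
Example (3,4,3,3) → sorted (3,3,3,4): b_i ≤ 3+i ∀i, a PF.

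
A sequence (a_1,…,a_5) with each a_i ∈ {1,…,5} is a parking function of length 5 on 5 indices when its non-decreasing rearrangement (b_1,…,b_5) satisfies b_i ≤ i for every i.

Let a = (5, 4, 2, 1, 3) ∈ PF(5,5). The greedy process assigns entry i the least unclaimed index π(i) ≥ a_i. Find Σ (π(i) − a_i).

0

Σπ(i) = 1+…+5 = 15; Σa = 5+4+2+1+3 = 15; disp = 15−15 = 0.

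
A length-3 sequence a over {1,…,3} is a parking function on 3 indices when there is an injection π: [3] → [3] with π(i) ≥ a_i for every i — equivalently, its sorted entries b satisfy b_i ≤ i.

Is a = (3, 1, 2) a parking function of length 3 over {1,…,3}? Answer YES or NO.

YES

Rearranged: b = (1, 2, 3).
  b_1=1 ≤ 1
  b_2=2 ≤ 2
  b_3=3 ≤ 3
All bounds hold ⇒ YES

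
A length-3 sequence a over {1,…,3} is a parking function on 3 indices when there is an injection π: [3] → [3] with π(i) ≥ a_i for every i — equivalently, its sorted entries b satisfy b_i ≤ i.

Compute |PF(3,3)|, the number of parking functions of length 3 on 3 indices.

16

|PF(3,3)| = (3+1−3)·(3+1)^{3−1} = 1·16 = 16
Example (2,3,1) → sorted (1,2,3): b_i ≤ i ∀i, a PF.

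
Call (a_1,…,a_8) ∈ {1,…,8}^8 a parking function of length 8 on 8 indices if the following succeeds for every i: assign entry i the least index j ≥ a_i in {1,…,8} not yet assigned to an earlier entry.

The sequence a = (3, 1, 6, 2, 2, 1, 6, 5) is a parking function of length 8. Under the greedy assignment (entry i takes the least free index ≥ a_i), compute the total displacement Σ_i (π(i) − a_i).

Σπ = 8·9/2 = 36 (π permutes [8]); Σa = 3+1+6+2+2+1+6+5 = 26; disp = 36−26 = 10.

10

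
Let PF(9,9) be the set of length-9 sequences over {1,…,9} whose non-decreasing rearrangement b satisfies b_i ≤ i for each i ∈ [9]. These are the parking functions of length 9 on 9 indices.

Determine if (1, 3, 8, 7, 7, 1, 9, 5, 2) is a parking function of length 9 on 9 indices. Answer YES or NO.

NO

Order a: b = (1, 1, 2, 3, 5, 7, 7, 8, 9).
  b_1=1 ≤ 1
  b_2=1 ≤ 2
  b_3=2 ≤ 3
  b_4=3 ≤ 4
  b_5=5 ≤ 5
  b_6=7 > 6
  fails at i=6 ⇒ NO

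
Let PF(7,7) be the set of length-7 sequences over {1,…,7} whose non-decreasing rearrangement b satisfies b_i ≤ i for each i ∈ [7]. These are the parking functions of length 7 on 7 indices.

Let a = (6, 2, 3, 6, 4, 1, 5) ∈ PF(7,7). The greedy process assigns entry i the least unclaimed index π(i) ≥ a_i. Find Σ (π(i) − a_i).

1

Σπ(i) = 1+…+7 = 28; Σa = 6+2+3+6+4+1+5 = 27; disp = 28−27 = 1.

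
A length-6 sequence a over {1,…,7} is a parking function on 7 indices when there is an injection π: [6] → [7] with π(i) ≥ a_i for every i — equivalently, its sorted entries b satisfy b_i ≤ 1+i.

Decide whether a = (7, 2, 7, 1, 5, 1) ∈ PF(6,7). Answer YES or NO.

NO

Rearranged: b = (1, 1, 2, 5, 7, 7).
  b_1=1 ≤ 2
  b_2=1 ≤ 3
  b_3=2 ≤ 4
  b_4=5 ≤ 5
  b_5=7 > 6
  fails at i=5 ⇒ NO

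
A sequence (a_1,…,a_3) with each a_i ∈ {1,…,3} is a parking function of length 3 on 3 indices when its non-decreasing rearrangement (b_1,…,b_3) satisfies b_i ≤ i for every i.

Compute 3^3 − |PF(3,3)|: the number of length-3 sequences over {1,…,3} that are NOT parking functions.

|PF(3,3)| = (3+1−3)·(3+1)^{3−1} = 1 · 16 = 16 (Konheim–Weiss)
One tuple (3,3,3) → sorted (3,3,3): b_1=3>1, not a PF.
So 27 − 16 = 11 fail.

11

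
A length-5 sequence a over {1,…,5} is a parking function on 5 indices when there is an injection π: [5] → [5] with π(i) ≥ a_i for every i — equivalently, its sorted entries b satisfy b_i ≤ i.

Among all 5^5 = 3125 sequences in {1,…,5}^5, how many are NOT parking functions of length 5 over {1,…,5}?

1829

#PF = (5+1−5)·(5+1)^{5−1} = 1×1296 = 1296
E.g. (5,4,4,4,4) → sorted (4,4,4,4,5): b_1=4>1, not a PF.
So 3125 − 1296 = 1829 fail.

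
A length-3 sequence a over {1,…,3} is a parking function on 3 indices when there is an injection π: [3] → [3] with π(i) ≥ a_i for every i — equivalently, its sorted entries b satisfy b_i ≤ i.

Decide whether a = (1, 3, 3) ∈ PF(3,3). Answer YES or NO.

Sorted: b = (1, 3, 3).
  b_1=1 ≤ 1
  b_2=3 > 2
  fails at i=2 ⇒ NO

NO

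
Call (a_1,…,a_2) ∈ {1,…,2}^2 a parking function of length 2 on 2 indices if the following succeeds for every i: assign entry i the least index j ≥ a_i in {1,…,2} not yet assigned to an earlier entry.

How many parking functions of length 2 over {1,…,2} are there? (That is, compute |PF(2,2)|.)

#PF = 1·3^1 = 1 · 3 = 3 (Konheim–Weiss)
E.g. (1,1) → sorted (1,1): b_i ≤ i ∀i, a PF.

3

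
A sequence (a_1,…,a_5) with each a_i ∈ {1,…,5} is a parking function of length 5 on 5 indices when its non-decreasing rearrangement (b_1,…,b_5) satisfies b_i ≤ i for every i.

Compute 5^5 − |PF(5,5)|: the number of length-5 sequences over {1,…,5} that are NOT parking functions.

1829

Count = (5+1−5)·(5+1)^{5−1} = 1×1296 = 1296 (Pollak)
Example (4,2,2,4,2) → sorted (2,2,2,4,4): b_1=2>1, not a PF.
So 3125 − 1296 = 1829 fail.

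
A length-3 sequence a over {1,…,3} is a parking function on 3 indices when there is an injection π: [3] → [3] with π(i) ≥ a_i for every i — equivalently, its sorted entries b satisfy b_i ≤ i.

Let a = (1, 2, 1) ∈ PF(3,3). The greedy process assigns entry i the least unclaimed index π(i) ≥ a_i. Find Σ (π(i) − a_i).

2

Σπ(i) = 1+…+3 = 6; Σa = 1+2+1 = 4; disp = 6−4 = 2.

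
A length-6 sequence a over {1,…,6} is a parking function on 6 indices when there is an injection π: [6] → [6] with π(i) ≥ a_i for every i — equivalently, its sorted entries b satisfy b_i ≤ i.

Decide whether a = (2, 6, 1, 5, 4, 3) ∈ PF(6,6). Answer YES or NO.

Sorted: b = (1, 2, 3, 4, 5, 6).
  b_1=1 ≤ 1
  b_2=2 ≤ 2
  b_3=3 ≤ 3
  b_4=4 ≤ 4
  b_5=5 ≤ 5
  b_6=6 ≤ 6
All bounds hold ⇒ YES

YES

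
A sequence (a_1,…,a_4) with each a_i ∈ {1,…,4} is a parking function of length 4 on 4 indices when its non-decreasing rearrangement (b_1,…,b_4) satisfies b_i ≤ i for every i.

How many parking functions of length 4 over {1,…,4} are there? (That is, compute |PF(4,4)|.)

|PF| = (5−4)·5^(4−1) = 1×125 = 125 (Pollak)
E.g. (3,1,1,1) → sorted (1,1,1,3): b_i ≤ i ∀i, a PF.

125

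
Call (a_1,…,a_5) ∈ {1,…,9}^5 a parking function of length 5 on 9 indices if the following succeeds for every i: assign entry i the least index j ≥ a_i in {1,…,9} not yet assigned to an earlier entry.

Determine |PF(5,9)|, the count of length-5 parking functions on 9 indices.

|PF| = (10−5)·10^(5−1) = 5 · 10000 = 50000 [KW]
Check (2,7,7,4,3) → sorted (2,3,4,7,7): b_i ≤ 4+i ∀i, a PF.

50000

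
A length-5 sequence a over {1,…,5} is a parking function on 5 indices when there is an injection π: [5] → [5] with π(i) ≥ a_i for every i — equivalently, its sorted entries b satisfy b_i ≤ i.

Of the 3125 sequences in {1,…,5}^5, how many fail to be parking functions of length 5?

1829

Count = (5−5+1)·(5+1)^(5−1) = 1×1296 = 1296 (Pollak)
Example (3,4,4,4,4) → sorted (3,4,4,4,4): b_1=3>1, not a PF.
Total 3125; non-PF = 3125−1296 = 1829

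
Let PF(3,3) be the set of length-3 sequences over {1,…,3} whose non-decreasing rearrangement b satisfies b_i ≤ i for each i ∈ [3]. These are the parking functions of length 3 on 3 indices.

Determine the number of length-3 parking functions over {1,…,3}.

16

#PF = (3−3+1)·(3+1)^(3−1) = 1·16 = 16 (Konheim–Weiss)
E.g. (2,2,1) → sorted (1,2,2): b_i ≤ i ∀i, a PF.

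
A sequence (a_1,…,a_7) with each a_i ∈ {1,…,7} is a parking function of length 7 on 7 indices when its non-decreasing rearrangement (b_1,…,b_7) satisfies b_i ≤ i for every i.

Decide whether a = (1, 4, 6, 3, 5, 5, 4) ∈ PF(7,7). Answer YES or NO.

Order a: b = (1, 3, 4, 4, 5, 5, 6).
  b_1=1 ≤ 1
  b_2=3 > 2
  fails at i=2 ⇒ NO

NO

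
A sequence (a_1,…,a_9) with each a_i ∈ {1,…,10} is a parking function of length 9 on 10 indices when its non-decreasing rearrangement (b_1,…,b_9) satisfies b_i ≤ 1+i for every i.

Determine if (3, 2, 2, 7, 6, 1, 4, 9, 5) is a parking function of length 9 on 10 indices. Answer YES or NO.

Order a: b = (1, 2, 2, 3, 4, 5, 6, 7, 9).
  b_1=1 ≤ 2
  b_2=2 ≤ 3
  b_3=2 ≤ 4
  b_4=3 ≤ 5
  b_5=4 ≤ 6
  b_6=5 ≤ 7
  b_7=6 ≤ 8
  b_8=7 ≤ 9
  b_9=9 ≤ 10
All bounds hold ⇒ YES

YES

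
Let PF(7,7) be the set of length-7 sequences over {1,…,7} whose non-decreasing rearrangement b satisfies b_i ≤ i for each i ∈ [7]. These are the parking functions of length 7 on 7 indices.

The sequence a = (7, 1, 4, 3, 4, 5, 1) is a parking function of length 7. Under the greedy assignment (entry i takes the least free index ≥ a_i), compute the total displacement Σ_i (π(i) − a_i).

Σπ = 7·8/2 = 28 (π permutes [7]); Σa = 7+1+4+3+4+5+1 = 25; disp = 28−25 = 3.

3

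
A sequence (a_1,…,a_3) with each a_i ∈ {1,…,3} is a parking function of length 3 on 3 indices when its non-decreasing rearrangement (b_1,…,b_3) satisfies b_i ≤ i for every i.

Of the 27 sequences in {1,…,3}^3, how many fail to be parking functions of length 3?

11

|PF| = (4−3)·4^(3−1) = 1 · 16 = 16 [KW]
E.g. (3,1,3) → sorted (1,3,3): b_2=3>2, not a PF.
So 27 − 16 = 11 fail.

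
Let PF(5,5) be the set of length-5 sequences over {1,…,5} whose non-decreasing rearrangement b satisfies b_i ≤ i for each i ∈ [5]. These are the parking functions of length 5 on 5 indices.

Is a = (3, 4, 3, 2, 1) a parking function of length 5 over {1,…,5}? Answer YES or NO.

Sorted: b = (1, 2, 3, 3, 4).
  b_1=1 ≤ 1
  b_2=2 ≤ 2
  b_3=3 ≤ 3
  b_4=3 ≤ 4
  b_5=4 ≤ 5
All bounds hold ⇒ YES

YES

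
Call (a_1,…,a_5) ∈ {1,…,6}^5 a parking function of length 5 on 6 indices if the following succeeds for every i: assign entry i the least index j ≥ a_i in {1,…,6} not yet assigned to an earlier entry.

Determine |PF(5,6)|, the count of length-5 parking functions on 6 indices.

#PF = (6+1−5)·(6+1)^{5−1} = 2×2401 = 4802 (Pollak)
Example (2,3,2,4,4) → sorted (2,2,3,4,4): b_i ≤ 1+i ∀i, a PF.

4802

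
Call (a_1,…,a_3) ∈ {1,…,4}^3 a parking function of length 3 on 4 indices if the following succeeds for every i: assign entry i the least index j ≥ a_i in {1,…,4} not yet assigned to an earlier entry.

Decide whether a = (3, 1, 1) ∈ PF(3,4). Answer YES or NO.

YES

Rearranged: b = (1, 1, 3).
  b_1=1 ≤ 2
  b_2=1 ≤ 3
  b_3=3 ≤ 4
All bounds hold ⇒ YES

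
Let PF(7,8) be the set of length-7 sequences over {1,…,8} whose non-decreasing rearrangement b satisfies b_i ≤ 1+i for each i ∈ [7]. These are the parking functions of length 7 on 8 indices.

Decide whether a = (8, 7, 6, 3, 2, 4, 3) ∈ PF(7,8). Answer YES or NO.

Order a: b = (2, 3, 3, 4, 6, 7, 8).
  b_1=2 ≤ 2
  b_2=3 ≤ 3
  b_3=3 ≤ 4
  b_4=4 ≤ 5
  b_5=6 ≤ 6
  b_6=7 ≤ 7
  b_7=8 ≤ 8
All bounds hold ⇒ YES

YES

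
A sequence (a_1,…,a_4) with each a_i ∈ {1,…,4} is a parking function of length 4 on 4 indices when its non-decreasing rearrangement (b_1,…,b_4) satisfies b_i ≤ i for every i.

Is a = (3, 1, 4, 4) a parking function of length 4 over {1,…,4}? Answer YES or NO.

Order a: b = (1, 3, 4, 4).
  b_1=1 ≤ 1
  b_2=3 > 2
  fails at i=2 ⇒ NO

NO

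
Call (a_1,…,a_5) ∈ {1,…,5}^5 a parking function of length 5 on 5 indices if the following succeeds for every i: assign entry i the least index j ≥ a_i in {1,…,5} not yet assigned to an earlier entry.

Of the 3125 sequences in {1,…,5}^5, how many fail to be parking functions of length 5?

Count = (6−5)·6^(5−1) = 1 · 1296 = 1296 (Konheim–Weiss)
Example (4,5,1,4,4) → sorted (1,4,4,4,5): b_2=4>2, not a PF.
Total 3125; non-PF = 3125−1296 = 1829

1829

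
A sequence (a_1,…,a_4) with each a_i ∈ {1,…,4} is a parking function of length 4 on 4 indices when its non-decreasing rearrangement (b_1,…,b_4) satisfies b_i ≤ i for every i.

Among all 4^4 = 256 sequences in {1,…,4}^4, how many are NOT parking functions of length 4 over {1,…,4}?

131

|PF(4,4)| = 1·5^3 = 1×125 = 125 [KW]
Check (4,4,4,1) → sorted (1,4,4,4): b_2=4>2, not a PF.
Total 256; non-PF = 256−125 = 131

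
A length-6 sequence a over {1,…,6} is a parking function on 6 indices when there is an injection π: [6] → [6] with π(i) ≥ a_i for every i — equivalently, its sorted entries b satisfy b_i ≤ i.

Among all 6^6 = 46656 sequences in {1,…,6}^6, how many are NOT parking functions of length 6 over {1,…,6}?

|PF(6,6)| = (7−6)·7^(6−1) = 1·16807 = 16807 [KW]
One tuple (4,6,5,5,5,1) → sorted (1,4,5,5,5,6): b_2=4>2, not a PF.
Total 46656; non-PF = 46656−16807 = 29849

29849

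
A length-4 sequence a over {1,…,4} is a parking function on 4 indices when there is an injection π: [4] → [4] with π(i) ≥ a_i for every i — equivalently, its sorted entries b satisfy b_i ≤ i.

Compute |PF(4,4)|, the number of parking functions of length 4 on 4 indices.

125

|PF| = 1·5^3 = 1 · 125 = 125 (Pollak)
Check (2,1,3,1) → sorted (1,1,2,3): b_i ≤ i ∀i, a PF.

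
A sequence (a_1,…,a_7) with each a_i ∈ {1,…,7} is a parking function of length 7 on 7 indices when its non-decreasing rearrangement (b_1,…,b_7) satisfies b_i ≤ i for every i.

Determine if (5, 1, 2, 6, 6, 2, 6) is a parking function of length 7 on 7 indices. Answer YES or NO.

NO

Sorted: b = (1, 2, 2, 5, 6, 6, 6).
  b_1=1 ≤ 1
  b_2=2 ≤ 2
  b_3=2 ≤ 3
  b_4=5 > 4
  fails at i=4 ⇒ NO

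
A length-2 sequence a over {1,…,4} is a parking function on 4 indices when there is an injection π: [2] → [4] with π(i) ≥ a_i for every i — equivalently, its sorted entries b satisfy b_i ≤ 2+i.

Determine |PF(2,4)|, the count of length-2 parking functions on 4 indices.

|PF(2,4)| = (5−2)·5^(2−1) = 3·5 = 15 (Pollak)
Check (3,4) → sorted (3,4): b_i ≤ 2+i ∀i, a PF.

15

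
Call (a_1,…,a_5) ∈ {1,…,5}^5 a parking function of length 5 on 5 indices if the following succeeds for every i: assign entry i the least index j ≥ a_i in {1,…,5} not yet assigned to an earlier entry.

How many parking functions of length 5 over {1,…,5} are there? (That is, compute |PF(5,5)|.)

1296

#PF = (5+1−5)·(5+1)^{5−1} = 1×1296 = 1296
Example (1,3,3,1,3) → sorted (1,1,3,3,3): b_i ≤ i ∀i, a PF.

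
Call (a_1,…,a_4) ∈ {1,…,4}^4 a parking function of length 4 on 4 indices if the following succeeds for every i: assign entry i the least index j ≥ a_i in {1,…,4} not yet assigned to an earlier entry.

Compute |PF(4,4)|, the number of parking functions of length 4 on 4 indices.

Count = (4+1−4)·(4+1)^{4−1} = 1×125 = 125 (Konheim–Weiss)
Check (1,1,3,2) → sorted (1,1,2,3): b_i ≤ i ∀i, a PF.

125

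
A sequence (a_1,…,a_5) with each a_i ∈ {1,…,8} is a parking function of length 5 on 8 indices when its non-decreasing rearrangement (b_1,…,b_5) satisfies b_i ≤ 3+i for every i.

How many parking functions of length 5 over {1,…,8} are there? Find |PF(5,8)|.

|PF(5,8)| = (9−5)·9^(5−1) = 4×6561 = 26244 (Pollak)
Check (8,2,1,2,3) → sorted (1,2,2,3,8): b_i ≤ 3+i ∀i, a PF.

26244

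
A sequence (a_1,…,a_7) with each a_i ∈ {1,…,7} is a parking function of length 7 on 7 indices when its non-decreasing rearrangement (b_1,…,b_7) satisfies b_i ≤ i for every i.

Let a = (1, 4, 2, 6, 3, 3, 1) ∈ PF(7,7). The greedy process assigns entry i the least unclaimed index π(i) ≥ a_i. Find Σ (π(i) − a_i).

8

Σπ(i) = 1+…+7 = 28; Σa = 1+4+2+6+3+3+1 = 20; disp = 28−20 = 8.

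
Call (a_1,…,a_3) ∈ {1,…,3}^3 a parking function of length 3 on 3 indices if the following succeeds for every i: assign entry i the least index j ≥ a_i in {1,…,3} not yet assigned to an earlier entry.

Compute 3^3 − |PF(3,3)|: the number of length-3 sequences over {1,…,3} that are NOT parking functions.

|PF| = (4−3)·4^(3−1) = 1×16 = 16 (Pollak)
One tuple (2,2,3) → sorted (2,2,3): b_1=2>1, not a PF.
So 27 − 16 = 11 fail.

11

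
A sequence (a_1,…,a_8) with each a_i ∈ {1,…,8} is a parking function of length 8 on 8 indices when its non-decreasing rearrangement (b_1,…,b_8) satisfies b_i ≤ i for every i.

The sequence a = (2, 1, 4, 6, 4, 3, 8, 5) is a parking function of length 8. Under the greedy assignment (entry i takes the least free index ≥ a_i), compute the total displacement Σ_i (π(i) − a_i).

Σπ(i) = 1+…+8 = 36; Σa = 2+1+4+6+4+3+8+5 = 33; disp = 36−33 = 3.

3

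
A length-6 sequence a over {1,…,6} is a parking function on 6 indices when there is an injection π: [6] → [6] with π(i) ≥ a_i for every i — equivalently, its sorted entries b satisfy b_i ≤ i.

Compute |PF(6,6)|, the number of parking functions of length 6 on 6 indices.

16807

#PF = 1·7^5 = 1 · 16807 = 16807 (Pollak)
Example (1,2,4,3,3,6) → sorted (1,2,3,3,4,6): b_i ≤ i ∀i, a PF.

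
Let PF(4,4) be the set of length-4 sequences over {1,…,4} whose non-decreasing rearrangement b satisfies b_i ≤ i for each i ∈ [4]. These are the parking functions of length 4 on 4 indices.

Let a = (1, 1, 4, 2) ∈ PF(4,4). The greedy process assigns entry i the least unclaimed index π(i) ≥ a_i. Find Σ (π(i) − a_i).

2

Σπ = 4·5/2 = 10 (π permutes [4]); Σa = 1+1+4+2 = 8; disp = 10−8 = 2.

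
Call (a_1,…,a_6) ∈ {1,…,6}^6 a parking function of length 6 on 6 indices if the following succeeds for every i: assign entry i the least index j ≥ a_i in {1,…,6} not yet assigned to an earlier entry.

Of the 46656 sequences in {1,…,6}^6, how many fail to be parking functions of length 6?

|PF(6,6)| = 1·7^5 = 1×16807 = 16807 (Konheim–Weiss)
E.g. (5,1,1,1,6,6) → sorted (1,1,1,5,6,6): b_4=5>4, not a PF.
6^6 − 16807 = 46656 − 16807 = 29849

29849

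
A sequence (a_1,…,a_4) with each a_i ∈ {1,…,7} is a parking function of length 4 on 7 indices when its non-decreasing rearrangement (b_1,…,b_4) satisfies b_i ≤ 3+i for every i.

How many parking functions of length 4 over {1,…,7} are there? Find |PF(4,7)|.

#PF = (7−4+1)·(7+1)^(4−1) = 4 · 512 = 2048 [KW]
E.g. (5,5,2,2) → sorted (2,2,5,5): b_i ≤ 3+i ∀i, a PF.

2048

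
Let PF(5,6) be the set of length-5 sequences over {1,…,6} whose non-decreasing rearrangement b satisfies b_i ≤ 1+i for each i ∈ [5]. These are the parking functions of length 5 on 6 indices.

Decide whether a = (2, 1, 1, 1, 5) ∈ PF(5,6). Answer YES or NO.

Order a: b = (1, 1, 1, 2, 5).
  b_1=1 ≤ 2
  b_2=1 ≤ 3
  b_3=1 ≤ 4
  b_4=2 ≤ 5
  b_5=5 ≤ 6
All bounds hold ⇒ YES

YES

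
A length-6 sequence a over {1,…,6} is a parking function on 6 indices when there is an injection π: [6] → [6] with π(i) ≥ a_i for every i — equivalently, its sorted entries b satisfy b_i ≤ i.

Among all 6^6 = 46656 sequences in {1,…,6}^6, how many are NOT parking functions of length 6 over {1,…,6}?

|PF(6,6)| = (6+1−6)·(6+1)^{6−1} = 1×16807 = 16807 [KW]
Example (6,6,4,1,4,6) → sorted (1,4,4,6,6,6): b_2=4>2, not a PF.
6^6 − 16807 = 46656 − 16807 = 29849

29849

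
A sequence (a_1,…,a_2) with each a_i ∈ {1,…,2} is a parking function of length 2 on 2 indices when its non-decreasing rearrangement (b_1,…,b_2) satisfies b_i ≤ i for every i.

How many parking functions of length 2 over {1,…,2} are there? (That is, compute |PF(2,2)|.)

3

|PF| = 1·3^1 = 1×3 = 3 (Pollak)
E.g. (2,1) → sorted (1,2): b_i ≤ i ∀i, a PF.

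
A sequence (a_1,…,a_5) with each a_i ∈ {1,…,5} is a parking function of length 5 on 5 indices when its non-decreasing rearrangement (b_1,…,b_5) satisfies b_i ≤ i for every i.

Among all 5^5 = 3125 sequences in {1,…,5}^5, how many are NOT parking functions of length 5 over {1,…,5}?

1829

|PF(5,5)| = (6−5)·6^(5−1) = 1 · 1296 = 1296
Example (2,1,5,4,5) → sorted (1,2,4,5,5): b_3=4>3, not a PF.
5^5 − 1296 = 3125 − 1296 = 1829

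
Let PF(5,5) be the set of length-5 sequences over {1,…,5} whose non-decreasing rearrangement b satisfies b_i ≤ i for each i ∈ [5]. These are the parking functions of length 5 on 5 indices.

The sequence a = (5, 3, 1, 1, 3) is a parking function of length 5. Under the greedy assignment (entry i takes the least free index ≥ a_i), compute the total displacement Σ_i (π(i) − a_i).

Σπ = 5·6/2 = 15 (π permutes [5]); Σa = 5+3+1+1+3 = 13; disp = 15−13 = 2.

2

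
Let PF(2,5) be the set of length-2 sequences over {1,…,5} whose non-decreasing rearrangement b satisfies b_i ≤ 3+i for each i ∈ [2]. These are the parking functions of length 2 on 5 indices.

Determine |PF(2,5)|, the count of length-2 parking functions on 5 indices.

24

Count = (6−2)·6^(2−1) = 4 · 6 = 24 (Konheim–Weiss)
E.g. (2,3) → sorted (2,3): b_i ≤ 3+i ∀i, a PF.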